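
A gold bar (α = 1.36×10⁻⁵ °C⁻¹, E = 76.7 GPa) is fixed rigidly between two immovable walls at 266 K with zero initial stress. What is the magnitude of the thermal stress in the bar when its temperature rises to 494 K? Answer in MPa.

σ = 238 MPa

Fully constrained: the free strain ε = αΔT is blocked, so σ = Eε = EαΔT.
|ΔT| = 228 K
σ = 76.7×10⁹ × 1.36×10⁻⁵ × 228 = 2.38×10⁸ Pa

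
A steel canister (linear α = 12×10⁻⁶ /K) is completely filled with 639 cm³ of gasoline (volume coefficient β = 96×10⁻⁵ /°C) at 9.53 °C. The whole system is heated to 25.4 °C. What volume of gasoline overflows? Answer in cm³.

The canister also expands: β_container ≈ 3α = 3.6×10⁻⁵ /K
Net overflow = V₀(β_liq − 3α_cont)ΔT
β − 3α = 9.60×10⁻⁴ − 3.6×10⁻⁵ = 9.24×10⁻⁴ /K; ΔT = 15.87 K
ΔV = 639 × 9.24×10⁻⁴ × 15.87 = 9.37 cm³

9.37 cm³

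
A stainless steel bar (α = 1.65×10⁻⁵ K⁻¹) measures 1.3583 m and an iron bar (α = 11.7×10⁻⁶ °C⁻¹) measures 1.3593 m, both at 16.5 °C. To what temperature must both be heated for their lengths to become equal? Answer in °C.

T = 170.2 °C

Equal length when α₁L₁ΔT − α₂L₂ΔT = L₂ − L₁ = 1.00×10⁻³ m
α₁L₁ = 2.241195×10⁻⁵, α₂L₂ = 1.590381×10⁻⁵ → Δ(αL) = 6.50814×10⁻⁶ m/K
ΔT = 1.00×10⁻³ / 6.50814×10⁻⁶ = 153.654 K, so T = 16.5 + 153.654 = 170.154 °C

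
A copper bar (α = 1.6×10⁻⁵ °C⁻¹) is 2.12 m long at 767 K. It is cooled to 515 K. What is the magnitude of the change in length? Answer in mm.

ΔL = 8.55 mm

|ΔT| = |515 − 767| = 252 K
ΔL = αL₀ΔT = (1.6×10⁻⁵)(2.12)(252) = 8.55×10⁻³ m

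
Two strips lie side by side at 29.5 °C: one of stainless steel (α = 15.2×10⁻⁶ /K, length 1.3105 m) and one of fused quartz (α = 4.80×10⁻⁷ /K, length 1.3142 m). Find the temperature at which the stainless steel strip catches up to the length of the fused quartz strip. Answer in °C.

Equal length when α₁L₁ΔT − α₂L₂ΔT = L₂ − L₁ = 3.70×10⁻³ m
α₁L₁ = 1.99196×10⁻⁵, α₂L₂ = 6.30816×10⁻⁷ → Δ(αL) = 1.9288784×10⁻⁵ m/K
ΔT = 3.70×10⁻³ / 1.9288784×10⁻⁵ = 191.821 K, so T = 29.5 + 191.821 = 221.321 °C

T = 221.3 °C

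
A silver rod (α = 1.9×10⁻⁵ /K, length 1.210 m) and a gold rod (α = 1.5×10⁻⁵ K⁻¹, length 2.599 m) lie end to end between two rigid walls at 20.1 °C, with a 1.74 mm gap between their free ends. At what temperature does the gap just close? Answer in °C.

T = 48.2 °C

α₁L₁ = 2.299×10⁻⁵ m/K, α₂L₂ = 3.8985×10⁻⁵ m/K → total 6.1975×10⁻⁵ m/K
ΔT = g/(α₁L₁+α₂L₂) = 1.74×10⁻³ / 6.1975×10⁻⁵ = 28.076 K
T = 20.1 + 28.076 = 48.176 °C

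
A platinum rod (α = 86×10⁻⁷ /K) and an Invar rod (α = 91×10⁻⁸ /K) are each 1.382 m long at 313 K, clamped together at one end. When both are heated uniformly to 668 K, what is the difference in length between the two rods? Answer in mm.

ΔT = 355 K
platinum: ΔL = 86×10⁻⁷ × 1.382 m × 355 = 4.2192×10⁻³ m = 4.2192 mm
Invar: ΔL = 91×10⁻⁸ × 1.382 m × 355 = 4.4646×10⁻⁴ m = 0.44646 mm
difference = 4.2192 − 0.44646 = 3.77274 mm

3.77 mm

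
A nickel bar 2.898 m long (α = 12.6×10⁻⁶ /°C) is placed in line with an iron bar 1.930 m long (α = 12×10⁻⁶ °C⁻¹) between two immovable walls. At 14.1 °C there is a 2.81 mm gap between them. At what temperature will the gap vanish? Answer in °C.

T = 61.2 °C

Gap closes when ΔL₁ + ΔL₂ = 2.81 mm = 2.81×10⁻³ m
(α₁L₁ + α₂L₂)ΔT = g
α₁L₁ + α₂L₂ = 12.6×10⁻⁶×2.898 + 12×10⁻⁶×1.930 = 5.96748×10⁻⁵ m/K
ΔT = 2.81×10⁻³ / 5.96748×10⁻⁵ = 47.089 K
T = 14.1 + 47.089 = 61.189 °C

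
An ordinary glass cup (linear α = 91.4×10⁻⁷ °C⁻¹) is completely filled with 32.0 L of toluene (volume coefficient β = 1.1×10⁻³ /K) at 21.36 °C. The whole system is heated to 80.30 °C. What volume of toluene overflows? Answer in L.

The cup also expands: β_container ≈ 3α = 2.742×10⁻⁵ /K
Net overflow = V₀(β_liq − 3α_cont)ΔT
β − 3α = 1.10×10⁻³ − 2.742×10⁻⁵ = 1.07258×10⁻³ /K; ΔT = 58.94 K
ΔV = 32.0 × 1.07258×10⁻³ × 58.94 = 2.02 L

2.02 L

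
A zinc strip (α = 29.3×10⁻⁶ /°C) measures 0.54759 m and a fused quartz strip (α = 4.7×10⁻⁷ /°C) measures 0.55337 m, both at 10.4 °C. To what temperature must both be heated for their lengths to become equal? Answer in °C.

T = 376.6 °C

Equal length when α₁L₁ΔT − α₂L₂ΔT = L₂ − L₁ = 5.78×10⁻³ m
α₁L₁ = 1.6044387×10⁻⁵, α₂L₂ = 2.600839×10⁻⁷ → Δ(αL) = 1.57843031×10⁻⁵ m/K
ΔT = 5.78×10⁻³ / 1.57843031×10⁻⁵ = 366.187 K, so T = 10.4 + 366.187 = 376.587 °C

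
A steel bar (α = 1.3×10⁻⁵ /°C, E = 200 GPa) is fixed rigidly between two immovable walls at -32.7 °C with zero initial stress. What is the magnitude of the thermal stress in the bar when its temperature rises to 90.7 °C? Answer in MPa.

σ = 321 MPa

Fully constrained: the free strain ε = αΔT is blocked, so σ = Eε = EαΔT.
|ΔT| = 123.4 K
σ = 200×10⁹ × 1.3×10⁻⁵ × 123.4 = 3.21×10⁸ Pa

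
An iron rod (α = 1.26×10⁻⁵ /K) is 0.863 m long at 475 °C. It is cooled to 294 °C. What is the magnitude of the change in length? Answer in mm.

ΔL = 1.97 mm

|ΔT| = |294 − 475| = 181 K
ΔL = αL₀ΔT = (1.26×10⁻⁵)(0.863)(181) = 1.97×10⁻³ m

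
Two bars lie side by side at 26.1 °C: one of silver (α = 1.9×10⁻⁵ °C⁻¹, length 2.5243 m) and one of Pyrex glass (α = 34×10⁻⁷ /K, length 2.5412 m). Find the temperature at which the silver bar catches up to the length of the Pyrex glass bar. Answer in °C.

L₁(1 + α₁ΔT) = L₂(1 + α₂ΔT) ⇒ ΔT = (L₂ − L₁)/(α₁L₁ − α₂L₂)
L₂ − L₁ = 2.5412 − 2.5243 = 1.69×10⁻² m
α₁L₁ − α₂L₂ = 1.9×10⁻⁵×2.5243 − 34×10⁻⁷×2.5412 = 3.932162×10⁻⁵ m/K
ΔT = 1.69×10⁻² / 3.932162×10⁻⁵ = 429.789 K
T = 26.1 + 429.789 = 455.889 °C

T = 455.9 °C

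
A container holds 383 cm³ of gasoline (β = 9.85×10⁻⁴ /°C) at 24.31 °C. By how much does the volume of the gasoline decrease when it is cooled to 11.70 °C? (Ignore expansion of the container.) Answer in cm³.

|ΔT| = |11.70 − 24.31| = 12.61 K
ΔV = βV₀ΔT = (9.85×10⁻⁴)(383)(12.61) = 4.76 cm³

ΔV = 4.76 cm³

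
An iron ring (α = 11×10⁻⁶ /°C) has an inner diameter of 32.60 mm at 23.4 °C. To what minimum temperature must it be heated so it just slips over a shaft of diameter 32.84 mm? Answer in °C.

Required Δd = 32.84 − 32.60 = 0.24 mm
Δd = αd₀ΔT ⇒ ΔT = Δd/(αd₀) = 0.24 / (11×10⁻⁶ × 32.60) = 669.27 K
T_min = 23.4 + 669.27 = 692.67 °C

T = 693 °C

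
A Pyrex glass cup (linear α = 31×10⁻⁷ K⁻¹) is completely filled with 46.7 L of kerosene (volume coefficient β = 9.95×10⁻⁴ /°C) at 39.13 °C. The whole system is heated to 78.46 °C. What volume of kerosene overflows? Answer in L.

The cup also expands: β_container ≈ 3α = 9.3×10⁻⁶ /K
Net overflow = V₀(β_liq − 3α_cont)ΔT
β − 3α = 9.95×10⁻⁴ − 9.3×10⁻⁶ = 9.857×10⁻⁴ /K; ΔT = 39.33 K
ΔV = 46.7 × 9.857×10⁻⁴ × 39.33 = 1.81 L

1.81 L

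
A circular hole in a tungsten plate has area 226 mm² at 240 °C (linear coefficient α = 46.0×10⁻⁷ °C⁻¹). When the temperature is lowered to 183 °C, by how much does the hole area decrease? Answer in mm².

Area coefficient ≈ 2α; |ΔT| = 57 K
ΔA = 2αA₀ΔT = 2(46.0×10⁻⁷)(226)(57) = 0.119 mm²

ΔA = 0.119 mm²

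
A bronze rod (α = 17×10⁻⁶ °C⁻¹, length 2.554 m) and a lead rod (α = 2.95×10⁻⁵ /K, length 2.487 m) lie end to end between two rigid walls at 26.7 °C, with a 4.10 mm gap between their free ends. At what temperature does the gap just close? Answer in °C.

α₁L₁ = 4.3418×10⁻⁵ m/K, α₂L₂ = 7.33665×10⁻⁵ m/K → total 1.167845×10⁻⁴ m/K
ΔT = g/(α₁L₁+α₂L₂) = 4.10×10⁻³ / 1.167845×10⁻⁴ = 35.107 K
T = 26.7 + 35.107 = 61.807 °C

T = 61.8 °C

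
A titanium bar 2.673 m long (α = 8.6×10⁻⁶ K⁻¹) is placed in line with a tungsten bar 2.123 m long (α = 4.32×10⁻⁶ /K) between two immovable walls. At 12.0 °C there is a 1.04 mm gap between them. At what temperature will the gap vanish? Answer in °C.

T = 44.3 °C

Gap closes when ΔL₁ + ΔL₂ = 1.04 mm = 1.04×10⁻³ m
(α₁L₁ + α₂L₂)ΔT = g
α₁L₁ + α₂L₂ = 8.6×10⁻⁶×2.673 + 4.32×10⁻⁶×2.123 = 3.215916×10⁻⁵ m/K
ΔT = 1.04×10⁻³ / 3.215916×10⁻⁵ = 32.339 K
T = 12.0 + 32.339 = 44.339 °C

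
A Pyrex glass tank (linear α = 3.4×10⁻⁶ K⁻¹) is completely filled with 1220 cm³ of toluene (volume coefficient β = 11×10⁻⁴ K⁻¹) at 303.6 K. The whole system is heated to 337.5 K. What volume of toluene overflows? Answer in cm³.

45.1 cm³

The tank also expands: β_container ≈ 3α = 1.02×10⁻⁵ /K
Net overflow = V₀(β_liq − 3α_cont)ΔT
β − 3α = 1.10×10⁻³ − 1.02×10⁻⁵ = 1.0898×10⁻³ /K; ΔT = 33.9 K
ΔV = 1220 × 1.0898×10⁻³ × 33.9 = 45.1 cm³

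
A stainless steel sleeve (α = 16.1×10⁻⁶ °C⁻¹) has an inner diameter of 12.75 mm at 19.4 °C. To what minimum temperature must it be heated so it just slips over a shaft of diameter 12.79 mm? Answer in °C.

T = 214 °C

Required Δd = 12.79 − 12.75 = 0.04 mm
Δd = αd₀ΔT ⇒ ΔT = Δd/(αd₀) = 0.04 / (16.1×10⁻⁶ × 12.75) = 194.86 K
T_min = 19.4 + 194.86 = 214.26 °C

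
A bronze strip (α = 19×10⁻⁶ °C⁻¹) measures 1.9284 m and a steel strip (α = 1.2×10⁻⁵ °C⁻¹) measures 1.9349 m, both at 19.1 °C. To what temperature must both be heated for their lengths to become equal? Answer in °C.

L₁(1 + α₁ΔT) = L₂(1 + α₂ΔT) ⇒ ΔT = (L₂ − L₁)/(α₁L₁ − α₂L₂)
L₂ − L₁ = 1.9349 − 1.9284 = 6.50×10⁻³ m
α₁L₁ − α₂L₂ = 19×10⁻⁶×1.9284 − 1.2×10⁻⁵×1.9349 = 1.34208×10⁻⁵ m/K
ΔT = 6.50×10⁻³ / 1.34208×10⁻⁵ = 484.323 K
T = 19.1 + 484.323 = 503.423 °C

T = 503.4 °C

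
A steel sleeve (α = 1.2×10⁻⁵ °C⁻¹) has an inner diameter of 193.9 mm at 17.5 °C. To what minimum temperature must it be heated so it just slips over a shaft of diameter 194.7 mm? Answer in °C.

T = 361 °C

Required Δd = 194.7 − 193.9 = 0.8 mm
Δd = αd₀ΔT ⇒ ΔT = Δd/(αd₀) = 0.8 / (1.2×10⁻⁵ × 193.9) = 343.82 K
T_min = 17.5 + 343.82 = 361.32 °C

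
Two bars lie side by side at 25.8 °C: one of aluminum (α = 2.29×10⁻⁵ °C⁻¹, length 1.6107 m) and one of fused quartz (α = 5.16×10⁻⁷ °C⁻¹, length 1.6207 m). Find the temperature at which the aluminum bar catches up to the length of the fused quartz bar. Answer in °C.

L₁(1 + α₁ΔT) = L₂(1 + α₂ΔT) ⇒ ΔT = (L₂ − L₁)/(α₁L₁ − α₂L₂)
L₂ − L₁ = 1.6207 − 1.6107 = 1.00×10⁻² m
α₁L₁ − α₂L₂ = 2.29×10⁻⁵×1.6107 − 5.16×10⁻⁷×1.6207 = 3.60487488×10⁻⁵ m/K
ΔT = 1.00×10⁻² / 3.60487488×10⁻⁵ = 277.402 K
T = 25.8 + 277.402 = 303.202 °C

T = 303.2 °C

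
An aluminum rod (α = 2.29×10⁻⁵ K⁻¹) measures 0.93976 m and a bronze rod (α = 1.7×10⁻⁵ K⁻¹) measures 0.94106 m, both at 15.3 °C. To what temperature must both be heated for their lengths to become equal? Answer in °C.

Equal length when α₁L₁ΔT − α₂L₂ΔT = L₂ − L₁ = 1.30×10⁻³ m
α₁L₁ = 2.1520504×10⁻⁵, α₂L₂ = 1.599802×10⁻⁵ → Δ(αL) = 5.522484×10⁻⁶ m/K
ΔT = 1.30×10⁻³ / 5.522484×10⁻⁶ = 235.401 K, so T = 15.3 + 235.401 = 250.701 °C

T = 250.7 °C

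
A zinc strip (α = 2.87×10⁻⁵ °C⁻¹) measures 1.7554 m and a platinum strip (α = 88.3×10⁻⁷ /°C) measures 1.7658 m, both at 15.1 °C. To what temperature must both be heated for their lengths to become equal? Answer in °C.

L₁(1 + α₁ΔT) = L₂(1 + α₂ΔT) ⇒ ΔT = (L₂ − L₁)/(α₁L₁ − α₂L₂)
L₂ − L₁ = 1.7658 − 1.7554 = 1.04×10⁻² m
α₁L₁ − α₂L₂ = 2.87×10⁻⁵×1.7554 − 88.3×10⁻⁷×1.7658 = 3.4787966×10⁻⁵ m/K
ΔT = 1.04×10⁻² / 3.4787966×10⁻⁵ = 298.954 K
T = 15.1 + 298.954 = 314.054 °C

T = 314.1 °C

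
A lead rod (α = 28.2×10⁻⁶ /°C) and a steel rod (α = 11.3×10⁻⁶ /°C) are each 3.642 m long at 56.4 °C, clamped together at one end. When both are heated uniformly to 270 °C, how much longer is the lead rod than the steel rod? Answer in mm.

13.1 mm

ΔT = 213.6 K
lead: ΔL = 28.2×10⁻⁶ × 3.642 m × 213.6 = 2.1938×10⁻² m = 21.938 mm
steel: ΔL = 11.3×10⁻⁶ × 3.642 m × 213.6 = 8.7906×10⁻³ m = 8.7906 mm
difference = 21.938 − 8.7906 = 13.1474 mm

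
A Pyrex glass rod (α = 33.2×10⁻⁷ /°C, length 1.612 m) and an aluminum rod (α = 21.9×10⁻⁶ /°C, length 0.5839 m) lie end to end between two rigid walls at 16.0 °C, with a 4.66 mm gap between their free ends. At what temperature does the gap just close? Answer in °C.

Gap closes when ΔL₁ + ΔL₂ = 4.66 mm = 4.66×10⁻³ m
(α₁L₁ + α₂L₂)ΔT = g
α₁L₁ + α₂L₂ = 33.2×10⁻⁷×1.612 + 21.9×10⁻⁶×0.5839 = 1.813925×10⁻⁵ m/K
ΔT = 4.66×10⁻³ / 1.813925×10⁻⁵ = 256.90 K
T = 16.0 + 256.90 = 272.90 °C

T = 273 °C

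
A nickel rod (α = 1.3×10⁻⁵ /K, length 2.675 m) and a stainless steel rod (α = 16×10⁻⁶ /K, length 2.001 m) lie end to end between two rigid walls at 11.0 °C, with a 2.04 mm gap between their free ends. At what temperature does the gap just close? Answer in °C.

α₁L₁ = 3.4775×10⁻⁵ m/K, α₂L₂ = 3.2016×10⁻⁵ m/K → total 6.6791×10⁻⁵ m/K
ΔT = g/(α₁L₁+α₂L₂) = 2.04×10⁻³ / 6.6791×10⁻⁵ = 30.543 K
T = 11.0 + 30.543 = 41.543 °C

T = 41.5 °C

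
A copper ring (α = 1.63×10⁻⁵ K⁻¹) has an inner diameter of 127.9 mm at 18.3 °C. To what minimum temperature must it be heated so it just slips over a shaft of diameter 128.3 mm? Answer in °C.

T = 210 °C

Required Δd = 128.3 − 127.9 = 0.4 mm
Δd = αd₀ΔT ⇒ ΔT = Δd/(αd₀) = 0.4 / (1.63×10⁻⁵ × 127.9) = 191.87 K
T_min = 18.3 + 191.87 = 210.17 °C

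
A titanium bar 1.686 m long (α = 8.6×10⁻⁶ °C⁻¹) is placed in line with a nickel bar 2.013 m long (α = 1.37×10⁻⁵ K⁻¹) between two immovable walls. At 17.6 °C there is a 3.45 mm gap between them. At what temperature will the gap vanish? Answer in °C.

T = 99.6 °C

α₁L₁ = 1.44996×10⁻⁵ m/K, α₂L₂ = 2.75781×10⁻⁵ m/K → total 4.20777×10⁻⁵ m/K
ΔT = g/(α₁L₁+α₂L₂) = 3.45×10⁻³ / 4.20777×10⁻⁵ = 81.991 K
T = 17.6 + 81.991 = 99.591 °C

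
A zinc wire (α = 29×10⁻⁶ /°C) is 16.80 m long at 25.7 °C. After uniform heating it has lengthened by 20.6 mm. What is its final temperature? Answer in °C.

ΔL = αL₀ΔT ⇒ ΔT = ΔL / (αL₀)
ΔT = 20.6×10⁻³ m / (29×10⁻⁶ × 16.80 m) = 42.282 K
T = 25.7 + 42.282 = 67.982 °C

T = 68.0 °C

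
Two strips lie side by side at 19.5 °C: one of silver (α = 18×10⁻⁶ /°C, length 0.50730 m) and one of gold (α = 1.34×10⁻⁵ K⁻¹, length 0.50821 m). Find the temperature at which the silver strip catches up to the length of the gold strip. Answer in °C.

Equal length when α₁L₁ΔT − α₂L₂ΔT = L₂ − L₁ = 9.10×10⁻⁴ m
α₁L₁ = 9.1314×10⁻⁶, α₂L₂ = 6.810014×10⁻⁶ → Δ(αL) = 2.321386×10⁻⁶ m/K
ΔT = 9.10×10⁻⁴ / 2.321386×10⁻⁶ = 392.007 K, so T = 19.5 + 392.007 = 411.507 °C

T = 411.5 °C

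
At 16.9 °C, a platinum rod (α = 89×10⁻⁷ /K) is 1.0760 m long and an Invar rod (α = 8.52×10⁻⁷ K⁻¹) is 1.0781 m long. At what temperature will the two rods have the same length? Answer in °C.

Equal length when α₁L₁ΔT − α₂L₂ΔT = L₂ − L₁ = 2.10×10⁻³ m
α₁L₁ = 9.5764×10⁻⁶, α₂L₂ = 9.185412×10⁻⁷ → Δ(αL) = 8.6578588×10⁻⁶ m/K
ΔT = 2.10×10⁻³ / 8.6578588×10⁻⁶ = 242.554 K, so T = 16.9 + 242.554 = 259.454 °C

T = 259.5 °C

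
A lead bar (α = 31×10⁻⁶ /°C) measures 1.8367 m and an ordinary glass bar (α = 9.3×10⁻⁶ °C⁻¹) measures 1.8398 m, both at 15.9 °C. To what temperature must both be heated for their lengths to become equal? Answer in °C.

Equal length when α₁L₁ΔT − α₂L₂ΔT = L₂ − L₁ = 3.10×10⁻³ m
α₁L₁ = 5.69377×10⁻⁵, α₂L₂ = 1.711014×10⁻⁵ → Δ(αL) = 3.982756×10⁻⁵ m/K
ΔT = 3.10×10⁻³ / 3.982756×10⁻⁵ = 77.8355 K, so T = 15.9 + 77.8355 = 93.7355 °C

T = 93.74 °C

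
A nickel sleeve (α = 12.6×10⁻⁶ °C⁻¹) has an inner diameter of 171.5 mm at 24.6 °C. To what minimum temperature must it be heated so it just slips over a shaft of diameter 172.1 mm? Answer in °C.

T = 302 °C

Required Δd = 172.1 − 171.5 = 0.6 mm
Δd = αd₀ΔT ⇒ ΔT = Δd/(αd₀) = 0.6 / (12.6×10⁻⁶ × 171.5) = 277.66 K
T_min = 24.6 + 277.66 = 302.26 °C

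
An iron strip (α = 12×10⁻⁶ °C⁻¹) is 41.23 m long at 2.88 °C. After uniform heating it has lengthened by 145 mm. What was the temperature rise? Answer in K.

ΔL = αL₀ΔT ⇒ ΔT = ΔL / (αL₀)
ΔT = 145×10⁻³ m / (12×10⁻⁶ × 41.23 m) = 293.07 K

ΔT = 293 K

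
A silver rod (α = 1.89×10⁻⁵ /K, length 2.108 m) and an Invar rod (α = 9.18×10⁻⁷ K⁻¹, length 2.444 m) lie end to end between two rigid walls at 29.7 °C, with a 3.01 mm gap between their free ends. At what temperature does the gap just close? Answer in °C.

Gap closes when ΔL₁ + ΔL₂ = 3.01 mm = 3.01×10⁻³ m
(α₁L₁ + α₂L₂)ΔT = g
α₁L₁ + α₂L₂ = 1.89×10⁻⁵×2.108 + 9.18×10⁻⁷×2.444 = 4.2084792×10⁻⁵ m/K
ΔT = 3.01×10⁻³ / 4.2084792×10⁻⁵ = 71.52 K
T = 29.7 + 71.52 = 101.22 °C

T = 101 °C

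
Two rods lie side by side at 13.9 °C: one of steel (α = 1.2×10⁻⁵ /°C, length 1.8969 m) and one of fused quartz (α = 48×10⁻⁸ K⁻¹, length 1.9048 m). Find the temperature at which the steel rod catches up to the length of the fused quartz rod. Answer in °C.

Equal length when α₁L₁ΔT − α₂L₂ΔT = L₂ − L₁ = 7.90×10⁻³ m
α₁L₁ = 2.27628×10⁻⁵, α₂L₂ = 9.14304×10⁻⁷ → Δ(αL) = 2.1848496×10⁻⁵ m/K
ΔT = 7.90×10⁻³ / 2.1848496×10⁻⁵ = 361.581 K, so T = 13.9 + 361.581 = 375.481 °C

T = 375.5 °C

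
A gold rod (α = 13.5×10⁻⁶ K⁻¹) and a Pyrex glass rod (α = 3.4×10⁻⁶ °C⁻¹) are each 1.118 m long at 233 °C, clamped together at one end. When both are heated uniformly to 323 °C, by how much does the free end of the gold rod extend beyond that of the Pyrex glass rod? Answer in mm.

ΔT = 90 K
gold: ΔL = 13.5×10⁻⁶ × 1.118 m × 90 = 1.3584×10⁻³ m = 1.3584 mm
Pyrex glass: ΔL = 3.4×10⁻⁶ × 1.118 m × 90 = 3.4211×10⁻⁴ m = 0.34211 mm
difference = 1.3584 − 0.34211 = 1.01629 mm

1.02 mm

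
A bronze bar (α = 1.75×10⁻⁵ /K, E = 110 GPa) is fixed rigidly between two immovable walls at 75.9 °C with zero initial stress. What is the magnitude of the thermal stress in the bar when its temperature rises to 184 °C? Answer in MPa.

σ = 208 MPa

Fully constrained: the free strain ε = αΔT is blocked, so σ = Eε = EαΔT.
|ΔT| = 108.1 K
σ = 110×10⁹ × 1.75×10⁻⁵ × 108.1 = 2.08×10⁸ Pa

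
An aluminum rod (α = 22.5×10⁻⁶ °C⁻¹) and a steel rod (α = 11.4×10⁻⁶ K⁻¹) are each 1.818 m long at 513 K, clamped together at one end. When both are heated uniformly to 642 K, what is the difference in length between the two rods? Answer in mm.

2.60 mm

ΔT = 129 K
aluminum: ΔL = 22.5×10⁻⁶ × 1.818 m × 129 = 5.2767×10⁻³ m = 5.2767 mm
steel: ΔL = 11.4×10⁻⁶ × 1.818 m × 129 = 2.6736×10⁻³ m = 2.6736 mm
difference = 5.2767 − 2.6736 = 2.6031 mm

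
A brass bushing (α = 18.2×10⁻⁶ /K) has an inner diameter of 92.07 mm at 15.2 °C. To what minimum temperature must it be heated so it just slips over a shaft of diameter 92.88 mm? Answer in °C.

T = 499 °C

Required Δd = 92.88 − 92.07 = 0.81 mm
Δd = αd₀ΔT ⇒ ΔT = Δd/(αd₀) = 0.81 / (18.2×10⁻⁶ × 92.07) = 483.39 K
T_min = 15.2 + 483.39 = 498.59 °C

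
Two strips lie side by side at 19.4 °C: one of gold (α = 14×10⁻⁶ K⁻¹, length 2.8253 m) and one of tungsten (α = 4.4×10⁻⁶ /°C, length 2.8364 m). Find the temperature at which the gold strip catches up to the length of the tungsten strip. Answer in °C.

Equal length when α₁L₁ΔT − α₂L₂ΔT = L₂ − L₁ = 1.11×10⁻² m
α₁L₁ = 3.95542×10⁻⁵, α₂L₂ = 1.248016×10⁻⁵ → Δ(αL) = 2.707404×10⁻⁵ m/K
ΔT = 1.11×10⁻² / 2.707404×10⁻⁵ = 409.987 K, so T = 19.4 + 409.987 = 429.387 °C

T = 429.4 °C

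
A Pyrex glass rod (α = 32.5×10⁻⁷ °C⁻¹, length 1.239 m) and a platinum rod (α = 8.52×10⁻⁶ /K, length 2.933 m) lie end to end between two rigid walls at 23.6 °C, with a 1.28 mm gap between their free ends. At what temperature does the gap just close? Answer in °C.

T = 67.7 °C

Gap closes when ΔL₁ + ΔL₂ = 1.28 mm = 1.28×10⁻³ m
(α₁L₁ + α₂L₂)ΔT = g
α₁L₁ + α₂L₂ = 32.5×10⁻⁷×1.239 + 8.52×10⁻⁶×2.933 = 2.901591×10⁻⁵ m/K
ΔT = 1.28×10⁻³ / 2.901591×10⁻⁵ = 44.114 K
T = 23.6 + 44.114 = 67.714 °C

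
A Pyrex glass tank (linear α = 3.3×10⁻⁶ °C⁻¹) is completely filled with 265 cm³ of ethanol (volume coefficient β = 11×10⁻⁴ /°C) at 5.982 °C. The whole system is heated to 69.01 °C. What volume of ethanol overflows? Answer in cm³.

The tank also expands: β_container ≈ 3α = 9.9×10⁻⁶ /K
Net overflow = V₀(β_liq − 3α_cont)ΔT
β − 3α = 1.10×10⁻³ − 9.9×10⁻⁶ = 1.0901×10⁻³ /K; ΔT = 63.028 K
ΔV = 265 × 1.0901×10⁻³ × 63.028 = 18.2 cm³

18.2 cm³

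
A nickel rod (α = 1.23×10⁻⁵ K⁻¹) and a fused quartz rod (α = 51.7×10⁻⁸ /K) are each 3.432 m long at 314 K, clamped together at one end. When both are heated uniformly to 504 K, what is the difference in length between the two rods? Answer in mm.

7.68 mm

ΔT = 190 K
nickel: ΔL = 1.23×10⁻⁵ × 3.432 m × 190 = 8.0206×10⁻³ m = 8.0206 mm
fused quartz: ΔL = 51.7×10⁻⁸ × 3.432 m × 190 = 3.3713×10⁻⁴ m = 0.33713 mm
difference = 8.0206 − 0.33713 = 7.68347 mm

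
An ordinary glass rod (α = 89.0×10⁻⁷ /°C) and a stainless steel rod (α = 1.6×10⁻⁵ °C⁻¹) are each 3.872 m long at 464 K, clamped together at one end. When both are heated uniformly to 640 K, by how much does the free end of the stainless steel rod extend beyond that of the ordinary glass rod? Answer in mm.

4.84 mm

ΔT = 176 K
ordinary glass: ΔL = 89.0×10⁻⁷ × 3.872 m × 176 = 6.0651×10⁻³ m = 6.0651 mm
stainless steel: ΔL = 1.6×10⁻⁵ × 3.872 m × 176 = 1.0904×10⁻² m = 10.904 mm
difference = 10.904 − 6.0651 = 4.8389 mm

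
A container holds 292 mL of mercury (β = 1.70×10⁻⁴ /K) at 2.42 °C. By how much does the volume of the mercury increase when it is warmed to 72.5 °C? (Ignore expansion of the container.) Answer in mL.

|ΔT| = |72.5 − 2.42| = 70.08 K
ΔV = βV₀ΔT = (1.70×10⁻⁴)(292)(70.08) = 3.48 mL

ΔV = 3.48 mL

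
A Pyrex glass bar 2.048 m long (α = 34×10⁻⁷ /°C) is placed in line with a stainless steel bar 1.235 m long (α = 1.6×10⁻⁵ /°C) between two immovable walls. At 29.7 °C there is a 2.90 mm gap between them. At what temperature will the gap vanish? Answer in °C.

α₁L₁ = 6.9632×10⁻⁶ m/K, α₂L₂ = 1.976×10⁻⁵ m/K → total 2.67232×10⁻⁵ m/K
ΔT = g/(α₁L₁+α₂L₂) = 2.90×10⁻³ / 2.67232×10⁻⁵ = 108.52 K
T = 29.7 + 108.52 = 138.22 °C

T = 138 °C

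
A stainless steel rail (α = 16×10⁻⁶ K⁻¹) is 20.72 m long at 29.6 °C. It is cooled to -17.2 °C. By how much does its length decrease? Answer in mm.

ΔL = 15.5 mm

|ΔT| = |-17.2 − 29.6| = 46.8 K
ΔL = αL₀ΔT = (16×10⁻⁶)(20.72)(46.8) = 1.55×10⁻² m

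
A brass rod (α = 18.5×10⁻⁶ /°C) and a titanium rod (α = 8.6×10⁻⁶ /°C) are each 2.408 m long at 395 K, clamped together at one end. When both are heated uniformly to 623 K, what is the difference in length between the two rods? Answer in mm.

5.44 mm

ΔT = 228 K
brass: ΔL = 18.5×10⁻⁶ × 2.408 m × 228 = 1.0157×10⁻² m = 10.157 mm
titanium: ΔL = 8.6×10⁻⁶ × 2.408 m × 228 = 4.7216×10⁻³ m = 4.7216 mm
difference = 10.157 − 4.7216 = 5.4354 mm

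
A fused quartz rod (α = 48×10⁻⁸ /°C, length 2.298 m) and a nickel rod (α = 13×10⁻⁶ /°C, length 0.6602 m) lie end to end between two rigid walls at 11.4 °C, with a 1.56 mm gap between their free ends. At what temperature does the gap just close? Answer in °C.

T = 172 °C

Gap closes when ΔL₁ + ΔL₂ = 1.56 mm = 1.56×10⁻³ m
(α₁L₁ + α₂L₂)ΔT = g
α₁L₁ + α₂L₂ = 48×10⁻⁸×2.298 + 13×10⁻⁶×0.6602 = 9.68564×10⁻⁶ m/K
ΔT = 1.56×10⁻³ / 9.68564×10⁻⁶ = 161.06 K
T = 11.4 + 161.06 = 172.46 °C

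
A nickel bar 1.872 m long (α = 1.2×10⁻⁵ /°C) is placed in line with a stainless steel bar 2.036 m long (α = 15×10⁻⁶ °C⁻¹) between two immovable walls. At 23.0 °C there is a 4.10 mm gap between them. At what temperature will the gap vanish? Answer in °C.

T = 100 °C

α₁L₁ = 2.2464×10⁻⁵ m/K, α₂L₂ = 3.054×10⁻⁵ m/K → total 5.3004×10⁻⁵ m/K
ΔT = g/(α₁L₁+α₂L₂) = 4.10×10⁻³ / 5.3004×10⁻⁵ = 77.35 K
T = 23.0 + 77.35 = 100.35 °C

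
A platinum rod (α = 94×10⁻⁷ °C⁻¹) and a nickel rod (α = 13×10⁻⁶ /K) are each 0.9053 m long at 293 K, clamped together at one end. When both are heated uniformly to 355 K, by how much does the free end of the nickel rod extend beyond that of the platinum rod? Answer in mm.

0.202 mm

ΔT = 62 K
platinum: ΔL = 94×10⁻⁷ × 0.9053 m × 62 = 5.2761×10⁻⁴ m = 0.52761 mm
nickel: ΔL = 13×10⁻⁶ × 0.9053 m × 62 = 7.2967×10⁻⁴ m = 0.72967 mm
difference = 0.72967 − 0.52761 = 0.20206 mm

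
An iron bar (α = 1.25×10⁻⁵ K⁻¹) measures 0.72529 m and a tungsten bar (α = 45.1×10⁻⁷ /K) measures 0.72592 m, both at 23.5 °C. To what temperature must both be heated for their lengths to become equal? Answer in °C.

L₁(1 + α₁ΔT) = L₂(1 + α₂ΔT) ⇒ ΔT = (L₂ − L₁)/(α₁L₁ − α₂L₂)
L₂ − L₁ = 0.72592 − 0.72529 = 6.30×10⁻⁴ m
α₁L₁ − α₂L₂ = 1.25×10⁻⁵×0.72529 − 45.1×10⁻⁷×0.72592 = 5.7922258×10⁻⁶ m/K
ΔT = 6.30×10⁻⁴ / 5.7922258×10⁻⁶ = 108.766 K
T = 23.5 + 108.766 = 132.266 °C

T = 132.3 °C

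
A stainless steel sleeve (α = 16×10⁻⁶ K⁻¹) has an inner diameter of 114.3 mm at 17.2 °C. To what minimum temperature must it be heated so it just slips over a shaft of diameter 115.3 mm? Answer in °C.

T = 564 °C

Required Δd = 115.3 − 114.3 = 1.0 mm
Δd = αd₀ΔT ⇒ ΔT = Δd/(αd₀) = 1.0 / (16×10⁻⁶ × 114.3) = 546.81 K
T_min = 17.2 + 546.81 = 564.01 °C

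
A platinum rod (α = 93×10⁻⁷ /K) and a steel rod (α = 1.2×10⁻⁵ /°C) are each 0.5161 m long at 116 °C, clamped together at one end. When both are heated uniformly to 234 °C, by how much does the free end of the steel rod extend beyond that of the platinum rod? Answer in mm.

0.164 mm

ΔT = 118 K
platinum: ΔL = 93×10⁻⁷ × 0.5161 m × 118 = 5.6637×10⁻⁴ m = 0.56637 mm
steel: ΔL = 1.2×10⁻⁵ × 0.5161 m × 118 = 7.3080×10⁻⁴ m = 0.73080 mm
difference = 0.73080 − 0.56637 = 0.16443 mm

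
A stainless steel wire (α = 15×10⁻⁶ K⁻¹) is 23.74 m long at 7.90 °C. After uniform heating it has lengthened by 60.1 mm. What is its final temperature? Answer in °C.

T = 177 °C

ΔL = αL₀ΔT ⇒ ΔT = ΔL / (αL₀)
ΔT = 60.1×10⁻³ m / (15×10⁻⁶ × 23.74 m) = 168.77 K
T = 7.90 + 168.77 = 176.67 °C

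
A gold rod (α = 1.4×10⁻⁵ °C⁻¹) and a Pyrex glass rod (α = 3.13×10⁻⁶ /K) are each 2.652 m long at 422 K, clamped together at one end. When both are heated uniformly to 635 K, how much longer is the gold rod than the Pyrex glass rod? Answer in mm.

ΔT = 213 K
gold: ΔL = 1.4×10⁻⁵ × 2.652 m × 213 = 7.9083×10⁻³ m = 7.9083 mm
Pyrex glass: ΔL = 3.13×10⁻⁶ × 2.652 m × 213 = 1.7681×10⁻³ m = 1.7681 mm
difference = 7.9083 − 1.7681 = 6.1402 mm

6.14 mm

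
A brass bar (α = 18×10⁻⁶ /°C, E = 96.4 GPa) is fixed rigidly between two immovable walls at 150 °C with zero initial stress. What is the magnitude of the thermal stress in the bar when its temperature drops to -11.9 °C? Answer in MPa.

Fully constrained: the free strain ε = αΔT is blocked, so σ = Eε = EαΔT.
|ΔT| = 161.9 K
σ = 96.4×10⁹ × 18×10⁻⁶ × 161.9 = 2.81×10⁸ Pa

σ = 281 MPa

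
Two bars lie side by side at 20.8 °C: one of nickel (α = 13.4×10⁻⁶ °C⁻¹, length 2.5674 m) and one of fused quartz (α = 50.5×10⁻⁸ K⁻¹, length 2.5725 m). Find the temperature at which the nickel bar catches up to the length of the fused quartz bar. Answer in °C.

L₁(1 + α₁ΔT) = L₂(1 + α₂ΔT) ⇒ ΔT = (L₂ − L₁)/(α₁L₁ − α₂L₂)
L₂ − L₁ = 2.5725 − 2.5674 = 5.10×10⁻³ m
α₁L₁ − α₂L₂ = 13.4×10⁻⁶×2.5674 − 50.5×10⁻⁸×2.5725 = 3.31040475×10⁻⁵ m/K
ΔT = 5.10×10⁻³ / 3.31040475×10⁻⁵ = 154.060 K
T = 20.8 + 154.060 = 174.860 °C

T = 174.9 °C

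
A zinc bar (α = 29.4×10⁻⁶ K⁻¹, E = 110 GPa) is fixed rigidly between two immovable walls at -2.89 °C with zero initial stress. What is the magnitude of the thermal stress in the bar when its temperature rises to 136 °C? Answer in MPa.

Fully constrained: the free strain ε = αΔT is blocked, so σ = Eε = EαΔT.
|ΔT| = 138.89 K
σ = 110×10⁹ × 29.4×10⁻⁶ × 138.89 = 4.49×10⁸ Pa

σ = 449 MPa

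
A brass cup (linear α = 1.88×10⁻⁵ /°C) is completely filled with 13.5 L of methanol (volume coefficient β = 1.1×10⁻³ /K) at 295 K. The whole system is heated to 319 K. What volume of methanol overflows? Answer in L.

The cup also expands: β_container ≈ 3α = 5.64×10⁻⁵ /K
Net overflow = V₀(β_liq − 3α_cont)ΔT
β − 3α = 1.10×10⁻³ − 5.64×10⁻⁵ = 1.0436×10⁻³ /K; ΔT = 24 K
ΔV = 13.5 × 1.0436×10⁻³ × 24 = 0.338 L

0.338 L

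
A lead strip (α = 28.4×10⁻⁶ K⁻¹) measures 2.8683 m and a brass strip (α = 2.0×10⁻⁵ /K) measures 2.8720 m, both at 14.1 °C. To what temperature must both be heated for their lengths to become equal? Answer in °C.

L₁(1 + α₁ΔT) = L₂(1 + α₂ΔT) ⇒ ΔT = (L₂ − L₁)/(α₁L₁ − α₂L₂)
L₂ − L₁ = 2.8720 − 2.8683 = 3.70×10⁻³ m
α₁L₁ − α₂L₂ = 28.4×10⁻⁶×2.8683 − 2.0×10⁻⁵×2.8720 = 2.401972×10⁻⁵ m/K
ΔT = 3.70×10⁻³ / 2.401972×10⁻⁵ = 154.040 K
T = 14.1 + 154.040 = 168.140 °C

T = 168.1 °C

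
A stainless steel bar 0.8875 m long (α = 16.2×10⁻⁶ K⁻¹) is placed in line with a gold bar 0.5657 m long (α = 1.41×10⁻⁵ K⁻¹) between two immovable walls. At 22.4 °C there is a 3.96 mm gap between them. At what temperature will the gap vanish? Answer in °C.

T = 200 °C

Gap closes when ΔL₁ + ΔL₂ = 3.96 mm = 3.96×10⁻³ m
(α₁L₁ + α₂L₂)ΔT = g
α₁L₁ + α₂L₂ = 16.2×10⁻⁶×0.8875 + 1.41×10⁻⁵×0.5657 = 2.235387×10⁻⁵ m/K
ΔT = 3.96×10⁻³ / 2.235387×10⁻⁵ = 177.15 K
T = 22.4 + 177.15 = 199.55 °C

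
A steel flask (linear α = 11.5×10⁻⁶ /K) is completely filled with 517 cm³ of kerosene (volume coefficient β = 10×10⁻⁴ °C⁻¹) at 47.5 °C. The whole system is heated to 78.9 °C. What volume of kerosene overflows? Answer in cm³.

The flask also expands: β_container ≈ 3α = 3.45×10⁻⁵ /K
Net overflow = V₀(β_liq − 3α_cont)ΔT
β − 3α = 1.00×10⁻³ − 3.45×10⁻⁵ = 9.655×10⁻⁴ /K; ΔT = 31.4 K
ΔV = 517 × 9.655×10⁻⁴ × 31.4 = 15.7 cm³

15.7 cm³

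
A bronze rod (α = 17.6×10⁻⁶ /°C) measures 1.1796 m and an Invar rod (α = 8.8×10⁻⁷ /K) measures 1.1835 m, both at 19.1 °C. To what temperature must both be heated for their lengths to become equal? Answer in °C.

T = 216.9 °C

Equal length when α₁L₁ΔT − α₂L₂ΔT = L₂ − L₁ = 3.90×10⁻³ m
α₁L₁ = 2.076096×10⁻⁵, α₂L₂ = 1.04148×10⁻⁶ → Δ(αL) = 1.971948×10⁻⁵ m/K
ΔT = 3.90×10⁻³ / 1.971948×10⁻⁵ = 197.774 K, so T = 19.1 + 197.774 = 216.874 °C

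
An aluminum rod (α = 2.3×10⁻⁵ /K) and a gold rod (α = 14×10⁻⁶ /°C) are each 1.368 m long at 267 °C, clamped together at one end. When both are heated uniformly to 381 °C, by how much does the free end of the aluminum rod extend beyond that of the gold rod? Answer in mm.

ΔT = 114 K
aluminum: ΔL = 2.3×10⁻⁵ × 1.368 m × 114 = 3.5869×10⁻³ m = 3.5869 mm
gold: ΔL = 14×10⁻⁶ × 1.368 m × 114 = 2.1833×10⁻³ m = 2.1833 mm
difference = 3.5869 − 2.1833 = 1.4036 mm

1.40 mm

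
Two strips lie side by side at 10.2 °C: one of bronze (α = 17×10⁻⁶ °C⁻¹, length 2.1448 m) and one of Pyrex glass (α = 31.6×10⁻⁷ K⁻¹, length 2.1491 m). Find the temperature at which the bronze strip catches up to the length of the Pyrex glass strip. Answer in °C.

T = 155.1 °C

L₁(1 + α₁ΔT) = L₂(1 + α₂ΔT) ⇒ ΔT = (L₂ − L₁)/(α₁L₁ − α₂L₂)
L₂ − L₁ = 2.1491 − 2.1448 = 4.30×10⁻³ m
α₁L₁ − α₂L₂ = 17×10⁻⁶×2.1448 − 31.6×10⁻⁷×2.1491 = 2.9670444×10⁻⁵ m/K
ΔT = 4.30×10⁻³ / 2.9670444×10⁻⁵ = 144.925 K
T = 10.2 + 144.925 = 155.125 °C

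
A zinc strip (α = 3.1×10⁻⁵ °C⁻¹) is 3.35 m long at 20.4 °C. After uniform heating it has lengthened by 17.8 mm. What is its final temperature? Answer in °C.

ΔL = αL₀ΔT ⇒ ΔT = ΔL / (αL₀)
ΔT = 17.8×10⁻³ m / (3.1×10⁻⁵ × 3.35 m) = 171.40 K
T = 20.4 + 171.40 = 191.80 °C

T = 192 °C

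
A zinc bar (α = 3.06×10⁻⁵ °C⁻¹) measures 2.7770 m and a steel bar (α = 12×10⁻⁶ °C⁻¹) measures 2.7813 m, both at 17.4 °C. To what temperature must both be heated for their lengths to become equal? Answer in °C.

T = 100.7 °C

L₁(1 + α₁ΔT) = L₂(1 + α₂ΔT) ⇒ ΔT = (L₂ − L₁)/(α₁L₁ − α₂L₂)
L₂ − L₁ = 2.7813 − 2.7770 = 4.30×10⁻³ m
α₁L₁ − α₂L₂ = 3.06×10⁻⁵×2.7770 − 12×10⁻⁶×2.7813 = 5.16006×10⁻⁵ m/K
ΔT = 4.30×10⁻³ / 5.16006×10⁻⁵ = 83.332 K
T = 17.4 + 83.332 = 100.732 °C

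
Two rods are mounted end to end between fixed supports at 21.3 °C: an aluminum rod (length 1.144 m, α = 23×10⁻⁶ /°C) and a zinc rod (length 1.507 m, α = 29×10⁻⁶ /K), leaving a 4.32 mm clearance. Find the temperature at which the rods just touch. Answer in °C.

T = 83.0 °C

α₁L₁ = 2.6312×10⁻⁵ m/K, α₂L₂ = 4.3703×10⁻⁵ m/K → total 7.0015×10⁻⁵ m/K
ΔT = g/(α₁L₁+α₂L₂) = 4.32×10⁻³ / 7.0015×10⁻⁵ = 61.701 K
T = 21.3 + 61.701 = 83.001 °C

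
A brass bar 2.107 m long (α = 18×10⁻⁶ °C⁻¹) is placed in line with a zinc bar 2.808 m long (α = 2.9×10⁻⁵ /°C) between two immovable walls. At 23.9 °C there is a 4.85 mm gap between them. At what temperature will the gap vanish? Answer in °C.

T = 64.5 °C

Gap closes when ΔL₁ + ΔL₂ = 4.85 mm = 4.85×10⁻³ m
(α₁L₁ + α₂L₂)ΔT = g
α₁L₁ + α₂L₂ = 18×10⁻⁶×2.107 + 2.9×10⁻⁵×2.808 = 1.19358×10⁻⁴ m/K
ΔT = 4.85×10⁻³ / 1.19358×10⁻⁴ = 40.634 K
T = 23.9 + 40.634 = 64.534 °C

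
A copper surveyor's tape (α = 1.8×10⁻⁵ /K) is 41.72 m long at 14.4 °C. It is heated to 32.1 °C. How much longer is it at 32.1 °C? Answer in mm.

ΔL = 13.3 mm

|ΔT| = |32.1 − 14.4| = 17.7 K
ΔL = αL₀ΔT = (1.8×10⁻⁵)(41.72)(17.7) = 1.33×10⁻² m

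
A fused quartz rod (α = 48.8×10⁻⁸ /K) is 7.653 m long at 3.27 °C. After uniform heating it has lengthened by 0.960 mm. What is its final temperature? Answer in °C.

ΔL = αL₀ΔT ⇒ ΔT = ΔL / (αL₀)
ΔT = 0.960×10⁻³ m / (48.8×10⁻⁸ × 7.653 m) = 257.05 K
T = 3.27 + 257.05 = 260.32 °C

T = 260 °C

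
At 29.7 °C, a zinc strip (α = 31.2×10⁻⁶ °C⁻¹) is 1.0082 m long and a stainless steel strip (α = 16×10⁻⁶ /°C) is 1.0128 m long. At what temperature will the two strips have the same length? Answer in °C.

Equal length when α₁L₁ΔT − α₂L₂ΔT = L₂ − L₁ = 4.60×10⁻³ m
α₁L₁ = 3.145584×10⁻⁵, α₂L₂ = 1.62048×10⁻⁵ → Δ(αL) = 1.525104×10⁻⁵ m/K
ΔT = 4.60×10⁻³ / 1.525104×10⁻⁵ = 301.619 K, so T = 29.7 + 301.619 = 331.319 °C

T = 331.3 °C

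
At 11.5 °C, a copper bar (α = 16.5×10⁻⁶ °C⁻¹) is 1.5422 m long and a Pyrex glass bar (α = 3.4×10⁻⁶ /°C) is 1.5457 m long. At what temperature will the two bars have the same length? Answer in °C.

Equal length when α₁L₁ΔT − α₂L₂ΔT = L₂ − L₁ = 3.50×10⁻³ m
α₁L₁ = 2.54463×10⁻⁵, α₂L₂ = 5.25538×10⁻⁶ → Δ(αL) = 2.019092×10⁻⁵ m/K
ΔT = 3.50×10⁻³ / 2.019092×10⁻⁵ = 173.345 K, so T = 11.5 + 173.345 = 184.845 °C

T = 184.8 °C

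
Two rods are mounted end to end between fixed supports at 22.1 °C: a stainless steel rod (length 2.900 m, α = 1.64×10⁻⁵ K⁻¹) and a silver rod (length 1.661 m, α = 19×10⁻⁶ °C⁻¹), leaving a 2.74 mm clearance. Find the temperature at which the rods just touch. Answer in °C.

T = 56.7 °C

α₁L₁ = 4.756×10⁻⁵ m/K, α₂L₂ = 3.1559×10⁻⁵ m/K → total 7.9119×10⁻⁵ m/K
ΔT = g/(α₁L₁+α₂L₂) = 2.74×10⁻³ / 7.9119×10⁻⁵ = 34.631 K
T = 22.1 + 34.631 = 56.731 °C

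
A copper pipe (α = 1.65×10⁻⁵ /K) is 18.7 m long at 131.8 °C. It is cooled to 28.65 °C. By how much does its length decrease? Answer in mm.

|ΔT| = |28.65 − 131.8| = 103.15 K
ΔL = αL₀ΔT = (1.65×10⁻⁵)(18.7)(103.15) = 3.18×10⁻² m

ΔL = 31.8 mm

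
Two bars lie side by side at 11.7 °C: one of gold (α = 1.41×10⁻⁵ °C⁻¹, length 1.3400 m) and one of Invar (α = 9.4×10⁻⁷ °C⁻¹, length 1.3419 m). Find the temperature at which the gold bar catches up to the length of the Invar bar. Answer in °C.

T = 119.5 °C

Equal length when α₁L₁ΔT − α₂L₂ΔT = L₂ − L₁ = 1.90×10⁻³ m
α₁L₁ = 1.8894×10⁻⁵, α₂L₂ = 1.261386×10⁻⁶ → Δ(αL) = 1.7632614×10⁻⁵ m/K
ΔT = 1.90×10⁻³ / 1.7632614×10⁻⁵ = 107.755 K, so T = 11.7 + 107.755 = 119.455 °C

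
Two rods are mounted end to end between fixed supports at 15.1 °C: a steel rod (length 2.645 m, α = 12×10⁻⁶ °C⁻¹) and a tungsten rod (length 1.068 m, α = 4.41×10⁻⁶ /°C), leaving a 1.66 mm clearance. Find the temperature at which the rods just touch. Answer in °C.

T = 60.6 °C

Gap closes when ΔL₁ + ΔL₂ = 1.66 mm = 1.66×10⁻³ m
(α₁L₁ + α₂L₂)ΔT = g
α₁L₁ + α₂L₂ = 12×10⁻⁶×2.645 + 4.41×10⁻⁶×1.068 = 3.644988×10⁻⁵ m/K
ΔT = 1.66×10⁻³ / 3.644988×10⁻⁵ = 45.542 K
T = 15.1 + 45.542 = 60.642 °C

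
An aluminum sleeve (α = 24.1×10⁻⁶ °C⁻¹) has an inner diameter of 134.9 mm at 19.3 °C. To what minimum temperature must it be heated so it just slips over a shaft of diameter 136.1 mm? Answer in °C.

T = 388 °C

Required Δd = 136.1 − 134.9 = 1.2 mm
Δd = αd₀ΔT ⇒ ΔT = Δd/(αd₀) = 1.2 / (24.1×10⁻⁶ × 134.9) = 369.11 K
T_min = 19.3 + 369.11 = 388.41 °C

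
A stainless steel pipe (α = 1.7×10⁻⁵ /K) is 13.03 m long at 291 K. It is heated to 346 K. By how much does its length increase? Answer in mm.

ΔL = 12.2 mm

|ΔT| = |346 − 291| = 55 K
ΔL = αL₀ΔT = (1.7×10⁻⁵)(13.03)(55) = 1.22×10⁻² m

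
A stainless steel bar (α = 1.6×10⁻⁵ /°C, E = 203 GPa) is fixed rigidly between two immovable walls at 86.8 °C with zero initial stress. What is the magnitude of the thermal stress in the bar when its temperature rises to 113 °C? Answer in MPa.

σ = 85.1 MPa

Fully constrained: the free strain ε = αΔT is blocked, so σ = Eε = EαΔT.
|ΔT| = 26.2 K
σ = 203×10⁹ × 1.6×10⁻⁵ × 26.2 = 8.51×10⁷ Pa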